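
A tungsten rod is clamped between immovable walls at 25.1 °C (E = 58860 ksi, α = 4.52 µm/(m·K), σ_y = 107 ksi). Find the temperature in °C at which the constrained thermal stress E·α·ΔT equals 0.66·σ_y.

E = 58860 ksi = 405.8 GPa.
σ_y = 107 ksi = 737.7 MPa.
E·α·ΔT = 486.9 MPa ⇒ ΔT = 486.9 / (405.8×10³ × 4.52×10⁻⁶) = 265.4 K.
T = 25.1 + 265.4 = 290.5 °C.

291 °C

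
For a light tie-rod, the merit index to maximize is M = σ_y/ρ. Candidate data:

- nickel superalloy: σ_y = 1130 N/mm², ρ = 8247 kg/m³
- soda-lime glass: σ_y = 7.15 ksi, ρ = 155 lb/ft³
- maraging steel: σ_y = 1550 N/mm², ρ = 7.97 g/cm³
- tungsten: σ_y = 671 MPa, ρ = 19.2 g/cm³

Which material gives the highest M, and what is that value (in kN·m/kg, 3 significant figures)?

In SI units:
  nickel superalloy: σ_y = 1130 MPa, ρ = 8247 kg/m³
  soda-lime glass: σ_y = 49.30 MPa, ρ = 2483 kg/m³
  maraging steel: σ_y = 1550 MPa, ρ = 7970 kg/m³
  tungsten: σ_y = 671.0 MPa, ρ = 19200 kg/m³
  maraging steel: M = 194 kN·m/kg
  nickel superalloy: M = 137 kN·m/kg
  tungsten: M = 34.9 kN·m/kg
  soda-lime glass: M = 19.9 kN·m/kg
The maximum is for maraging steel.

maraging steel, M = 194 kN·m/kg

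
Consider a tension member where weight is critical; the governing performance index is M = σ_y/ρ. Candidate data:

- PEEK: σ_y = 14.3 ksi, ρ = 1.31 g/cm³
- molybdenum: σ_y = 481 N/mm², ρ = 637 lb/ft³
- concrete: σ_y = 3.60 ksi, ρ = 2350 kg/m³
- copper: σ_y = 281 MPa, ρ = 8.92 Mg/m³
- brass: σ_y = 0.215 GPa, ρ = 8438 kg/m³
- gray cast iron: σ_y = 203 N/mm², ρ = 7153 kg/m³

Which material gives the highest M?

After converting to SI:
  PEEK: σ_y = 98.60 MPa, ρ = 1310 kg/m³
  molybdenum: σ_y = 481.0 MPa, ρ = 10200 kg/m³
  concrete: σ_y = 24.82 MPa, ρ = 2350 kg/m³
  copper: σ_y = 281.0 MPa, ρ = 8920 kg/m³
  brass: σ_y = 215.0 MPa, ρ = 8438 kg/m³
  gray cast iron: σ_y = 203.0 MPa, ρ = 7153 kg/m³
  PEEK: M = 75.3 kN·m/kg
  molybdenum: M = 47.1 kN·m/kg
  copper: M = 31.5 kN·m/kg
  gray cast iron: M = 28.4 kN·m/kg
  brass: M = 25.5 kN·m/kg
  concrete: M = 10.6 kN·m/kg
PEEK ranks first.

PEEK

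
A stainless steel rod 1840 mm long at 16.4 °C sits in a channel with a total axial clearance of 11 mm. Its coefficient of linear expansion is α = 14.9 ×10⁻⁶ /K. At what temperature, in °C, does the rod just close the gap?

α·L₀·ΔT = 11.0 mm ⇒ ΔT = 11.0 / (14.9×10⁻⁶ × 1840.0) = 401.2 K.
T = 16.4 + 401.2 = 417.6 °C.

418 °C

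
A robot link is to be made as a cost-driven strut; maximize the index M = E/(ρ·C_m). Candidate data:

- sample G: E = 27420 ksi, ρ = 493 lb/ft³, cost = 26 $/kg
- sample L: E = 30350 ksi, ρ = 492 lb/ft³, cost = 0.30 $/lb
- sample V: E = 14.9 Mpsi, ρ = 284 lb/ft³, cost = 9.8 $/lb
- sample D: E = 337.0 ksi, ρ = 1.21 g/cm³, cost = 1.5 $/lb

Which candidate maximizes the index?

Putting every candidate on a common basis:
  sample G: E = 189.1 GPa, ρ = 7897 kg/m³, cost = 26.00 $/kg
  sample L: E = 209.3 GPa, ρ = 7881 kg/m³, cost = 0.6614 $/kg
  sample V: E = 102.7 GPa, ρ = 4549 kg/m³, cost = 21.60 $/kg
  sample D: E = 2.324 GPa, ρ = 1210 kg/m³, cost = 3.307 $/kg
  sample L: M = 40.1 MN·m per $
  sample V: M = 1.05 MN·m per $
  sample G: M = 0.921 MN·m per $
  sample D: M = 0.581 MN·m per $
Highest index: sample L.

sample L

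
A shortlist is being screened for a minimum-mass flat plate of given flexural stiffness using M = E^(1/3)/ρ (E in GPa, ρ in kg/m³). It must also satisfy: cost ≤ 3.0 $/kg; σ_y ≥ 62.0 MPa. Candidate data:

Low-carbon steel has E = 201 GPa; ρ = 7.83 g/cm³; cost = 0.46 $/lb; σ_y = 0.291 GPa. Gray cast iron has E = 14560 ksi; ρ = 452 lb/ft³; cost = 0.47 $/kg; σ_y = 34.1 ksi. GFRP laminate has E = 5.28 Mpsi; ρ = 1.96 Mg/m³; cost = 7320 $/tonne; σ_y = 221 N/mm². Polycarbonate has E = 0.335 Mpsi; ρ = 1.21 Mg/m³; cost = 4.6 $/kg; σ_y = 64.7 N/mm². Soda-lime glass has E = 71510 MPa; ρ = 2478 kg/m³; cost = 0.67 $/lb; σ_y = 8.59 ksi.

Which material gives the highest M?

low-carbon steel

Screen on constraints: cost ≤ 3.0 $/kg; σ_y ≥ 62.0 MPa. Survivors: low-carbon steel, gray cast iron.
In SI units:
  low-carbon steel: E = 201.0 GPa, ρ = 7830 kg/m³
  gray cast iron: E = 100.4 GPa, ρ = 7240 kg/m³
  low-carbon steel: M = 0.748×10⁻³
  gray cast iron: M = 0.642×10⁻³
The maximum is for low-carbon steel.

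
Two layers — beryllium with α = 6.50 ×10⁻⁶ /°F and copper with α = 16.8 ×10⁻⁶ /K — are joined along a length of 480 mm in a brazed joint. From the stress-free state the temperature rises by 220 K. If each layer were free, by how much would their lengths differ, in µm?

beryllium: α = 6.50×10⁻⁶/°F × 9/5 = 11.7×10⁻⁶/K.
Δα = |11.7 − 16.8|×10⁻⁶/K = 5.10×10⁻⁶/K.
ΔL_mismatch = Δα·L·ΔT = 5.10×10⁻⁶ × 480.0 mm × 220.0 K = 539 µm.

539 µm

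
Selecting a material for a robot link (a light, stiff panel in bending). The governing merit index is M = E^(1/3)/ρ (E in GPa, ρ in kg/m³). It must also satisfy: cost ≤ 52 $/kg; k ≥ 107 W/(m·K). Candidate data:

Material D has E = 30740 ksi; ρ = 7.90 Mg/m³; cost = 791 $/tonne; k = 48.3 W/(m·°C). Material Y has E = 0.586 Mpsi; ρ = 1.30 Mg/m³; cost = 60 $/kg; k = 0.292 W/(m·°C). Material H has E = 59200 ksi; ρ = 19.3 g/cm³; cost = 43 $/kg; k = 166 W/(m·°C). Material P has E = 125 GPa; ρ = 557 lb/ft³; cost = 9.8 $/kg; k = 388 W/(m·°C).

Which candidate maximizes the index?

material P

Screen on constraints: cost ≤ 52 $/kg; k ≥ 107 W/(m·K). Survivors: material H, material P.
Putting every candidate on a common basis:
  material H: E = 408.2 GPa, ρ = 19300 kg/m³
  material P: E = 125.0 GPa, ρ = 8922 kg/m³
  material P: M = 0.560×10⁻³
  material H: M = 0.384×10⁻³
Material P ranks first.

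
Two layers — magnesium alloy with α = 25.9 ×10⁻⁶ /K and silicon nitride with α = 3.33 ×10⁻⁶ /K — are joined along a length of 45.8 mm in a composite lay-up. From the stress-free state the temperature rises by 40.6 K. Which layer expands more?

magnesium alloy

α(magnesium alloy) = 25.9×10⁻⁶/K vs α(silicon nitride) = 3.33×10⁻⁶/K.
Higher α expands more for the same ΔT: magnesium alloy.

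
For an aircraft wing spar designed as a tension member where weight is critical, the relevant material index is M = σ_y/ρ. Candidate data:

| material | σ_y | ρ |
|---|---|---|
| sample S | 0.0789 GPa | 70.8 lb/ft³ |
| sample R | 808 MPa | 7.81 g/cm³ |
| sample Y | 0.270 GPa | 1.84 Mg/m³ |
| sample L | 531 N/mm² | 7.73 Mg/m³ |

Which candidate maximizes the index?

Putting every candidate on a common basis:
  sample S: σ_y = 78.90 MPa, ρ = 1134 kg/m³
  sample R: σ_y = 808.0 MPa, ρ = 7810 kg/m³
  sample Y: σ_y = 270.0 MPa, ρ = 1840 kg/m³
  sample L: σ_y = 531.0 MPa, ρ = 7730 kg/m³
  sample Y: M = 147 kN·m/kg
  sample R: M = 103 kN·m/kg
  sample S: M = 69.6 kN·m/kg
  sample L: M = 68.7 kN·m/kg
Sample Y has the largest M.

sample Y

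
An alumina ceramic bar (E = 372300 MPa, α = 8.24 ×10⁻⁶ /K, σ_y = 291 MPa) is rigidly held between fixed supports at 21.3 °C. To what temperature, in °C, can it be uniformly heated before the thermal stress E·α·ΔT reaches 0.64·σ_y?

82.0 °C

E = 372300 MPa = 372.3 GPa.
E·α·ΔT = 186.2 MPa ⇒ ΔT = 186.2 / (372.3×10³ × 8.24×10⁻⁶) = 60.71 K.
T = 21.3 + 60.71 = 82.01 °C.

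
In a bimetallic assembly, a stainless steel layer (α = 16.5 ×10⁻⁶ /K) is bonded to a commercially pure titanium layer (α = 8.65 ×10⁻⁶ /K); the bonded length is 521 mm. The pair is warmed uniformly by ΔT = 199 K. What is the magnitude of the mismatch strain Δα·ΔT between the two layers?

Δα = |16.5 − 8.65|×10⁻⁶/K = 7.85×10⁻⁶/K.
Mismatch strain = Δα·ΔT = 7.85×10⁻⁶ × 199.0 = 1.56×10⁻³.

1.56×10⁻³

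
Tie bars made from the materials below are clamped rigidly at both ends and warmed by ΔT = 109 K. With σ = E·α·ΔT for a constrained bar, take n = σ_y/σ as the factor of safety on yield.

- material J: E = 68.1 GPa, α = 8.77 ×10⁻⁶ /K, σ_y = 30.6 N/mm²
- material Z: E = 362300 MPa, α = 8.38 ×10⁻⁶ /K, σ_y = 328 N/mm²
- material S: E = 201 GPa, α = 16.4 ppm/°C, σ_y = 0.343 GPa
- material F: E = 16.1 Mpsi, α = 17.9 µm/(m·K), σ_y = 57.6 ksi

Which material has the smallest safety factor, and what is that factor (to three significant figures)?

material J, n = 0.470

In consistent units (E in GPa, α in ×10⁻⁶/K, σ_y in MPa):
  material J: E = 68.10, α = 8.77, σ_y = 30.60 → σ = 65.1 MPa, n = 0.470
  material Z: E = 362.3, α = 8.38, σ_y = 328.0 → σ = 331 MPa, n = 0.991
  material S: E = 201.0, α = 16.4, σ_y = 343.0 → σ = 359 MPa, n = 0.955
  material F: E = 111.0, α = 17.9, σ_y = 397.1 → σ = 217 MPa, n = 1.83
Material J has the lowest safety factor, n = 0.470.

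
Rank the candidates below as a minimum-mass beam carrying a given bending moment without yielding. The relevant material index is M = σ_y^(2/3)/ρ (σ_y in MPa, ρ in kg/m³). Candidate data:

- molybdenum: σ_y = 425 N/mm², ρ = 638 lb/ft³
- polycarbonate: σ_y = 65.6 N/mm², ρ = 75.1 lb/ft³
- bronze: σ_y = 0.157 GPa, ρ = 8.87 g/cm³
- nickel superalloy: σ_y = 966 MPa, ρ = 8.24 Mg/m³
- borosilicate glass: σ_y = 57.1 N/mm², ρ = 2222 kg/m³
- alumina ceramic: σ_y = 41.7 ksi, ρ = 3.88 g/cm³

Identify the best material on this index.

Normalizing units and computing the index:
  molybdenum: σ_y = 425.0 MPa, ρ = 10220 kg/m³
  polycarbonate: σ_y = 65.60 MPa, ρ = 1203 kg/m³
  bronze: σ_y = 157.0 MPa, ρ = 8870 kg/m³
  nickel superalloy: σ_y = 966.0 MPa, ρ = 8240 kg/m³
  borosilicate glass: σ_y = 57.10 MPa, ρ = 2222 kg/m³
  alumina ceramic: σ_y = 287.5 MPa, ρ = 3880 kg/m³
  polycarbonate: M = 13.5×10⁻³
  nickel superalloy: M = 11.9×10⁻³
  alumina ceramic: M = 11.2×10⁻³
  borosilicate glass: M = 6.67×10⁻³
  molybdenum: M = 5.53×10⁻³
  bronze: M = 3.28×10⁻³
Polycarbonate ranks first.

polycarbonate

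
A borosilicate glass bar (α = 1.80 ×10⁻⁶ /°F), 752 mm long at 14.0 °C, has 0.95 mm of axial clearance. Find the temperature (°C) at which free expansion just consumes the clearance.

404 °C

α = 1.80×10⁻⁶/°F × 9/5 = 3.24×10⁻⁶/K.
α·L₀·ΔT = 0.95 mm ⇒ ΔT = 0.95 / (3.24×10⁻⁶ × 752.0) = 389.9 K.
T = 14.0 + 389.9 = 403.9 °C.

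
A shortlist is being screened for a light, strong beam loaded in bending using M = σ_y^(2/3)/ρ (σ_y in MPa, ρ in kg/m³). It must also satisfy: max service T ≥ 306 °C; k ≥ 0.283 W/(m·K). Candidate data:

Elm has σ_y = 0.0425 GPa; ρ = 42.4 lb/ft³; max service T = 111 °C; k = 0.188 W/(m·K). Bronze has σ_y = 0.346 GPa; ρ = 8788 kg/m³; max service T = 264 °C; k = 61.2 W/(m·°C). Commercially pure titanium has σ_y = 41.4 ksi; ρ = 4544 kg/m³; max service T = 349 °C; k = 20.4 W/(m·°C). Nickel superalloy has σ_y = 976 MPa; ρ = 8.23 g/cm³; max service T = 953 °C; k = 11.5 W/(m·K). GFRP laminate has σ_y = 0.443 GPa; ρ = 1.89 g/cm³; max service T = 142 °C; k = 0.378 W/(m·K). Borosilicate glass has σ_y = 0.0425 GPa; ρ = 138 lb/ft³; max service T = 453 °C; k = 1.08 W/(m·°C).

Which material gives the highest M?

nickel superalloy

Screen on constraints: max service T ≥ 306 °C; k ≥ 0.283 W/(m·K). Survivors: commercially pure titanium, nickel superalloy, borosilicate glass.
Convert each candidate to consistent units, then evaluate M:
  commercially pure titanium: σ_y = 285.4 MPa, ρ = 4544 kg/m³
  nickel superalloy: σ_y = 976.0 MPa, ρ = 8230 kg/m³
  borosilicate glass: σ_y = 42.50 MPa, ρ = 2211 kg/m³
  nickel superalloy: M = 12.0×10⁻³
  commercially pure titanium: M = 9.54×10⁻³
  borosilicate glass: M = 5.51×10⁻³
Nickel superalloy has the largest M.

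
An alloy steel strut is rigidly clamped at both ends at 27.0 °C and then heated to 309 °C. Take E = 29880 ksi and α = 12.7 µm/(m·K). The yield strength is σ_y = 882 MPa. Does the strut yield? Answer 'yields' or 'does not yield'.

does not yield

E = 29880 ksi = 206.0 GPa.
ΔT = 282.0 K. Constrained thermal stress σ = E·α·ΔT = 206.0×10³ MPa × 12.7×10⁻⁶ × 282.0 = 738 MPa (compressive).
Compare to σ_y = 882 MPa: σ < σ_y, so it does not yield.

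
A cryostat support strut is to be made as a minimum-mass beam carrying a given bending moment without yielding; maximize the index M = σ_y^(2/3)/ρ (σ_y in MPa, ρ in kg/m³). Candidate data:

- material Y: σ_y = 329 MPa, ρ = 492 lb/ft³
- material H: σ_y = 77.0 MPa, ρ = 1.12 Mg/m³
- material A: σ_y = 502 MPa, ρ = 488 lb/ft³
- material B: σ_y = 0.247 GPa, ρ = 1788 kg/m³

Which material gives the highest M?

Putting every candidate on a common basis:
  material Y: σ_y = 329.0 MPa, ρ = 7881 kg/m³
  material H: σ_y = 77.00 MPa, ρ = 1120 kg/m³
  material A: σ_y = 502.0 MPa, ρ = 7817 kg/m³
  material B: σ_y = 247.0 MPa, ρ = 1788 kg/m³
  material B: M = 22.0×10⁻³
  material H: M = 16.2×10⁻³
  material A: M = 8.08×10⁻³
  material Y: M = 6.05×10⁻³
The maximum is for material B.

material B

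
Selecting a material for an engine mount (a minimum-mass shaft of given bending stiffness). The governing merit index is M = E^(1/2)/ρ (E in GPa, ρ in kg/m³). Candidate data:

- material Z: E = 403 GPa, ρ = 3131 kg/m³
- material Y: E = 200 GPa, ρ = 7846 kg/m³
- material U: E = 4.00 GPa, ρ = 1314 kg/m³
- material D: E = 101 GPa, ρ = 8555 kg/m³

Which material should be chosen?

Evaluate M for each candidate:
  material Z: M = 6.41×10⁻³
  material Y: M = 1.80×10⁻³
  material U: M = 1.52×10⁻³
  material D: M = 1.17×10⁻³
The maximum is for material Z.

material Z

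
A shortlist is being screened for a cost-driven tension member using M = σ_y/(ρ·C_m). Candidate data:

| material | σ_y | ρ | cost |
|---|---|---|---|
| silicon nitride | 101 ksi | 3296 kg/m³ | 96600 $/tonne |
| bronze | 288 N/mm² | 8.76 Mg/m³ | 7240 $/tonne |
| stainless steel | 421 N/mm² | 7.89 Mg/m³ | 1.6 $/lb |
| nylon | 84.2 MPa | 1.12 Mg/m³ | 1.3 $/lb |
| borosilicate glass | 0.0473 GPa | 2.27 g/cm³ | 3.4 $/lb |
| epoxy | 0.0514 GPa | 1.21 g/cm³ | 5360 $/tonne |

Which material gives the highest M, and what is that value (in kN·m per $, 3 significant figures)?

nylon, M = 26.2 kN·m per $

Normalizing units and computing the index:
  silicon nitride: σ_y = 696.4 MPa, ρ = 3296 kg/m³, cost = 96.60 $/kg
  bronze: σ_y = 288.0 MPa, ρ = 8760 kg/m³, cost = 7.240 $/kg
  stainless steel: σ_y = 421.0 MPa, ρ = 7890 kg/m³, cost = 3.527 $/kg
  nylon: σ_y = 84.20 MPa, ρ = 1120 kg/m³, cost = 2.866 $/kg
  borosilicate glass: σ_y = 47.30 MPa, ρ = 2270 kg/m³, cost = 7.496 $/kg
  epoxy: σ_y = 51.40 MPa, ρ = 1210 kg/m³, cost = 5.360 $/kg
  nylon: M = 26.2 kN·m per $
  stainless steel: M = 15.1 kN·m per $
  epoxy: M = 7.93 kN·m per $
  bronze: M = 4.54 kN·m per $
  borosilicate glass: M = 2.78 kN·m per $
  silicon nitride: M = 2.19 kN·m per $
Nylon ranks first.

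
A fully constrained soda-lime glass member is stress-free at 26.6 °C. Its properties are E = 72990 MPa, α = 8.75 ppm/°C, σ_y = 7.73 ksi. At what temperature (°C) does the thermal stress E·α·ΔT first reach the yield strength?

E = 72990 MPa = 72.99 GPa.
σ_y = 7.73 ksi = 53.30 MPa.
E·α·ΔT = 53.30 MPa ⇒ ΔT = 53.30 / (72.99×10³ × 8.75×10⁻⁶) = 83.45 K.
T = 26.6 + 83.45 = 110.1 °C.

110 °C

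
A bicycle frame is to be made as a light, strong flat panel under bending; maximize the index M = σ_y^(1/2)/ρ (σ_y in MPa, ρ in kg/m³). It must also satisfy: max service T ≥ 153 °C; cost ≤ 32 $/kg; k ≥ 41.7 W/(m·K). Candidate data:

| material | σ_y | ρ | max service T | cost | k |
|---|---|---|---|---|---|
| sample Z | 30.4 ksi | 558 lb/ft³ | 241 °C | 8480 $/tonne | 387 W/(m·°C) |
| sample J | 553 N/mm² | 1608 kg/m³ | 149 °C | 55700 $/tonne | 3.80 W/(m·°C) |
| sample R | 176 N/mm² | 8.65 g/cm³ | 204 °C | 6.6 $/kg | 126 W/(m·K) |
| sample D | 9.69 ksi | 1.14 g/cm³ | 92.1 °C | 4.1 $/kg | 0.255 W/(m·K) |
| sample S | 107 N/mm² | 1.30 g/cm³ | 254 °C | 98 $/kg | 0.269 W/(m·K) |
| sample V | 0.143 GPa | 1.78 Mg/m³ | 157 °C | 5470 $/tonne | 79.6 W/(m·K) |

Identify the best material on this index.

sample V

Screen on constraints: max service T ≥ 153 °C; cost ≤ 32 $/kg; k ≥ 41.7 W/(m·K). Survivors: sample Z, sample R, sample V.
Convert each candidate to consistent units, then evaluate M:
  sample Z: σ_y = 209.6 MPa, ρ = 8938 kg/m³
  sample R: σ_y = 176.0 MPa, ρ = 8650 kg/m³
  sample V: σ_y = 143.0 MPa, ρ = 1780 kg/m³
  sample V: M = 6.72×10⁻³
  sample Z: M = 1.62×10⁻³
  sample R: M = 1.53×10⁻³
Sample V ranks first.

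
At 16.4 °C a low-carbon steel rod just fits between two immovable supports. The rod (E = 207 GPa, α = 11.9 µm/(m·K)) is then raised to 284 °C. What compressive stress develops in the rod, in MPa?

ΔT = 267.6 K. Constrained thermal stress σ = E·α·ΔT = 207.0×10³ MPa × 11.9×10⁻⁶ × 267.6 = 659 MPa (compressive).

659 MPa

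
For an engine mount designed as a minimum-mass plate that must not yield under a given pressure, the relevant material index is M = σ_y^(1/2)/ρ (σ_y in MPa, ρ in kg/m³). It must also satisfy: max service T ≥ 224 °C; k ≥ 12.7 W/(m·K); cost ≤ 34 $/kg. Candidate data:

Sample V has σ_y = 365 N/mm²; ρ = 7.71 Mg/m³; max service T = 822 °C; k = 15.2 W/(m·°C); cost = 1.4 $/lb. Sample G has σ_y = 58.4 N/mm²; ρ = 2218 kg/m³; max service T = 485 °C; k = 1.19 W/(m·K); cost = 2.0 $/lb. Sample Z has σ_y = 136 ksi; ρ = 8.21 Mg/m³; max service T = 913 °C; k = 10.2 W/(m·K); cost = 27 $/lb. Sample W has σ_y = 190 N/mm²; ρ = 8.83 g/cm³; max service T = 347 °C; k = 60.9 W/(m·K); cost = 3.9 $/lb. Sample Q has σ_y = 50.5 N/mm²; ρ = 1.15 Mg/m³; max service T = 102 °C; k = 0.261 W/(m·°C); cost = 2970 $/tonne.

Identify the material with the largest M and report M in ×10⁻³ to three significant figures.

sample V, M = 2.48×10⁻³

Screen on constraints: max service T ≥ 224 °C; k ≥ 12.7 W/(m·K); cost ≤ 34 $/kg. Survivors: sample V, sample W.
Putting every candidate on a common basis:
  sample V: σ_y = 365.0 MPa, ρ = 7710 kg/m³
  sample W: σ_y = 190.0 MPa, ρ = 8830 kg/m³
  sample V: M = 2.48×10⁻³
  sample W: M = 1.56×10⁻³
Sample V ranks first.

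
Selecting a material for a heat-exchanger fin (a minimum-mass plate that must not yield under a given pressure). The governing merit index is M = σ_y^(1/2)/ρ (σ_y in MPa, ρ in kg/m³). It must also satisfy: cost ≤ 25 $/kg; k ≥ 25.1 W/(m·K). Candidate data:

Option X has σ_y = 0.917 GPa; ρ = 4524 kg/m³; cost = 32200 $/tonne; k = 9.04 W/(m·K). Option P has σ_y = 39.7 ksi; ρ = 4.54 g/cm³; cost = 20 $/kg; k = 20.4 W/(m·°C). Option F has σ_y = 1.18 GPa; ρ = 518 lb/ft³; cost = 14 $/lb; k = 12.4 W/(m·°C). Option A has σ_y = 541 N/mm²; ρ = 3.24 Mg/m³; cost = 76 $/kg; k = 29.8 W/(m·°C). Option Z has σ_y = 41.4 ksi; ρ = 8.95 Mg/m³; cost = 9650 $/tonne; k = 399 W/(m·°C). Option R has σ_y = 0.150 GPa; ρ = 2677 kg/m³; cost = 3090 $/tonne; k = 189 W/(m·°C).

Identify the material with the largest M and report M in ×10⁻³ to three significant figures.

Screen on constraints: cost ≤ 25 $/kg; k ≥ 25.1 W/(m·K). Survivors: option Z, option R.
Putting every candidate on a common basis:
  option Z: σ_y = 285.4 MPa, ρ = 8950 kg/m³
  option R: σ_y = 150.0 MPa, ρ = 2677 kg/m³
  option R: M = 4.58×10⁻³
  option Z: M = 1.89×10⁻³
Option R has the largest M.

option R, M = 4.58×10⁻³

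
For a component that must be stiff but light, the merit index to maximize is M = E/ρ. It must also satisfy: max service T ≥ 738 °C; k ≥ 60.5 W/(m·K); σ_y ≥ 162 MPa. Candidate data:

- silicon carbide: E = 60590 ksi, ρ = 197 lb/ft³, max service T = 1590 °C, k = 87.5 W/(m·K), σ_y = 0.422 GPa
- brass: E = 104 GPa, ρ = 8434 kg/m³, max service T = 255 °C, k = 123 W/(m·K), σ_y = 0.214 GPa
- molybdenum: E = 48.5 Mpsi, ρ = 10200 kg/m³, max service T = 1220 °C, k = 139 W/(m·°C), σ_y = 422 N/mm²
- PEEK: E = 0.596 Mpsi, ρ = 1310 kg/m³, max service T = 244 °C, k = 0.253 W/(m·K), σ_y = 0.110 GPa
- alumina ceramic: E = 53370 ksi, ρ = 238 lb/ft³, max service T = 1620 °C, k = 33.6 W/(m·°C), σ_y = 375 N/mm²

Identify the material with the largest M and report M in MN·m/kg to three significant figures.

Screen on constraints: max service T ≥ 738 °C; k ≥ 60.5 W/(m·K); σ_y ≥ 162 MPa. Survivors: silicon carbide, molybdenum.
After converting to SI:
  silicon carbide: E = 417.8 GPa, ρ = 3156 kg/m³
  molybdenum: E = 334.4 GPa, ρ = 10200 kg/m³
  silicon carbide: M = 132 MN·m/kg
  molybdenum: M = 32.8 MN·m/kg
Highest index: silicon carbide.

silicon carbide, M = 132 MN·m/kg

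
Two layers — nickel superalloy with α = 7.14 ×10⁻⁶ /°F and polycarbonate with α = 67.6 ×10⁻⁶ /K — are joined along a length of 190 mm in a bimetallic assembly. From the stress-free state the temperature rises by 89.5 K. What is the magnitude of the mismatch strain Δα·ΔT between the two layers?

4.90×10⁻³

nickel superalloy: α = 7.14×10⁻⁶/°F × 9/5 = 12.9×10⁻⁶/K.
Δα = |12.9 − 67.6|×10⁻⁶/K = 54.7×10⁻⁶/K.
Mismatch strain = Δα·ΔT = 54.7×10⁻⁶ × 89.5 = 4.90×10⁻³.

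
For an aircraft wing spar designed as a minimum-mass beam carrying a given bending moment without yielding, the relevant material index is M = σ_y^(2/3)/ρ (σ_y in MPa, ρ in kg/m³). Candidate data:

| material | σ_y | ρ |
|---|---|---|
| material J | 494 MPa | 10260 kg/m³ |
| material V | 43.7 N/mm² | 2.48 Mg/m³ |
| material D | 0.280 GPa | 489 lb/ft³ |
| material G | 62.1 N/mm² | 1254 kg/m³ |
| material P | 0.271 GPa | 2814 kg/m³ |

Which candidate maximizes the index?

material P

Normalizing units and computing the index:
  material J: σ_y = 494.0 MPa, ρ = 10260 kg/m³
  material V: σ_y = 43.70 MPa, ρ = 2480 kg/m³
  material D: σ_y = 280.0 MPa, ρ = 7833 kg/m³
  material G: σ_y = 62.10 MPa, ρ = 1254 kg/m³
  material P: σ_y = 271.0 MPa, ρ = 2814 kg/m³
  material P: M = 14.9×10⁻³
  material G: M = 12.5×10⁻³
  material J: M = 6.09×10⁻³
  material D: M = 5.46×10⁻³
  material V: M = 5.00×10⁻³
The maximum is for material P.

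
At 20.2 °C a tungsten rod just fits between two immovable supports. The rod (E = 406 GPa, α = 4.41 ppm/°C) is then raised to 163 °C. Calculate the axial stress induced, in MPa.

256 MPa

ΔT = 142.8 K. Constrained thermal stress σ = E·α·ΔT = 406.0×10³ MPa × 4.41×10⁻⁶ × 142.8 = 256 MPa (compressive).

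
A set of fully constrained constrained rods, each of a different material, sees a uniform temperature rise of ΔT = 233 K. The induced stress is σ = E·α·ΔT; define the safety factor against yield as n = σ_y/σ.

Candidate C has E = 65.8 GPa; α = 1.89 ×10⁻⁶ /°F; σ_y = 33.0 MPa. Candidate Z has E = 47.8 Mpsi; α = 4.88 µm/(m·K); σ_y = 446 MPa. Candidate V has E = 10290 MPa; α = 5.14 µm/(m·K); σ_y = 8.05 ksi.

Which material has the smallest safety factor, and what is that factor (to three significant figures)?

candidate C, n = 0.633

In consistent units (E in GPa, α in ×10⁻⁶/K, σ_y in MPa):
  candidate C: E = 65.80, α = 3.40, σ_y = 33.00 → σ = 52.2 MPa, n = 0.633
  candidate Z: E = 329.6, α = 4.88, σ_y = 446.0 → σ = 375 MPa, n = 1.19
  candidate V: E = 10.29, α = 5.14, σ_y = 55.50 → σ = 12.3 MPa, n = 4.50
Smallest n: candidate C with n = 0.633.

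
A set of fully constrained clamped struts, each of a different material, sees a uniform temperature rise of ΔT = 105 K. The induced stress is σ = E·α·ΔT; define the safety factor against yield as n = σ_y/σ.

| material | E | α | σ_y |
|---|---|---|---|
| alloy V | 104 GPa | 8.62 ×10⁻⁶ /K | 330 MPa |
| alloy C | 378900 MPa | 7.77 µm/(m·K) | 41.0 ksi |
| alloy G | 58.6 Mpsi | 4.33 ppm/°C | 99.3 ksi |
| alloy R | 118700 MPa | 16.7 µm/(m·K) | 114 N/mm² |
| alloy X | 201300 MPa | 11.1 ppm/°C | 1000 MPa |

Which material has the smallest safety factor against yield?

Converting E to GPa, α to ×10⁻⁶/K, σ_y to MPa, then σ and n for each:
  alloy V: E = 104.0, α = 8.62, σ_y = 330.0 → σ = 94.1 MPa, n = 3.51
  alloy C: E = 378.9, α = 7.77, σ_y = 282.7 → σ = 309 MPa, n = 0.914
  alloy G: E = 404.0, α = 4.33, σ_y = 684.6 → σ = 184 MPa, n = 3.73
  alloy R: E = 118.7, α = 16.7, σ_y = 114.0 → σ = 208 MPa, n = 0.548
  alloy X: E = 201.3, α = 11.1, σ_y = 1000 → σ = 235 MPa, n = 4.26
Alloy R has the lowest safety factor, n = 0.548.

alloy R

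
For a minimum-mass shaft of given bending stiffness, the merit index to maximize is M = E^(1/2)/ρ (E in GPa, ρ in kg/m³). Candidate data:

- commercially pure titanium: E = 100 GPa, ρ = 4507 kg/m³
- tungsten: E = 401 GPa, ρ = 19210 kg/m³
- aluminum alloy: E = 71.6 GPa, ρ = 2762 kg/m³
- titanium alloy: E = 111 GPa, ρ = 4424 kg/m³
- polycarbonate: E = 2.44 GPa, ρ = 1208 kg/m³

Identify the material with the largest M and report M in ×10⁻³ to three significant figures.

aluminum alloy, M = 3.06×10⁻³

Per-candidate index values:
  aluminum alloy: M = 3.06×10⁻³
  titanium alloy: M = 2.38×10⁻³
  commercially pure titanium: M = 2.22×10⁻³
  polycarbonate: M = 1.29×10⁻³
  tungsten: M = 1.04×10⁻³
Highest index: aluminum alloy.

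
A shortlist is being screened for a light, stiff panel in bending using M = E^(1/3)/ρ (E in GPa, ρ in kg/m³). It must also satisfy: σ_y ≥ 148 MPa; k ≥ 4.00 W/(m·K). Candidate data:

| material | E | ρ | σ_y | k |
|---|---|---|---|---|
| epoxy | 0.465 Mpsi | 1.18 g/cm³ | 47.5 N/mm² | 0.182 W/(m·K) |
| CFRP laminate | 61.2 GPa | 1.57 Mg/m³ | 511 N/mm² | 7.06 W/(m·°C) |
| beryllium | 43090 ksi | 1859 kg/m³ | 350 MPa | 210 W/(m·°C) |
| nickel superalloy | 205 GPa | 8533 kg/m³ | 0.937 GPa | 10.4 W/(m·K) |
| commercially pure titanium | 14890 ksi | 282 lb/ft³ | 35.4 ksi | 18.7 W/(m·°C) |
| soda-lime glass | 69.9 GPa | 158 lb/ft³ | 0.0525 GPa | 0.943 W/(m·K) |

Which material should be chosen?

beryllium

Screen on constraints: σ_y ≥ 148 MPa; k ≥ 4.00 W/(m·K). Survivors: CFRP laminate, beryllium, nickel superalloy, commercially pure titanium.
After converting to SI:
  CFRP laminate: E = 61.20 GPa, ρ = 1570 kg/m³
  beryllium: E = 297.1 GPa, ρ = 1859 kg/m³
  nickel superalloy: E = 205.0 GPa, ρ = 8533 kg/m³
  commercially pure titanium: E = 102.7 GPa, ρ = 4517 kg/m³
  beryllium: M = 3.59×10⁻³
  CFRP laminate: M = 2.51×10⁻³
  commercially pure titanium: M = 1.04×10⁻³
  nickel superalloy: M = 0.691×10⁻³
Beryllium has the largest M.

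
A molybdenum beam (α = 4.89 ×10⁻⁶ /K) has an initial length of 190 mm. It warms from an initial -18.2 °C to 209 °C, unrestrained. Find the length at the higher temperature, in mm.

ΔT = 209 − (-18.2) = 227.2 K.
ΔL = α·L₀·ΔT = 4.89×10⁻⁶ × 190 mm × 227.2 K = 0.211 mm.
L = L₀ + ΔL = 190 + 0.211 = 190.21 mm.

190.21 mm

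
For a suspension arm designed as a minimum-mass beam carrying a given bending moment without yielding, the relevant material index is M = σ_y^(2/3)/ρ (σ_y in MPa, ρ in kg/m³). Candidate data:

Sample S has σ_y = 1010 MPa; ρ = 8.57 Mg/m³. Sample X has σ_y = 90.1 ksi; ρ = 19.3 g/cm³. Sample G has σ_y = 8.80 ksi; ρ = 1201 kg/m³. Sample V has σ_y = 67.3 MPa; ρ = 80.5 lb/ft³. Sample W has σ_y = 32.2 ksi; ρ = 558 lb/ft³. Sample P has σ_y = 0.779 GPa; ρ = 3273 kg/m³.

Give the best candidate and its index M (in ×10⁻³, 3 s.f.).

sample P, M = 25.9×10⁻³

After converting to SI:
  sample S: σ_y = 1010 MPa, ρ = 8570 kg/m³
  sample X: σ_y = 621.2 MPa, ρ = 19300 kg/m³
  sample G: σ_y = 60.67 MPa, ρ = 1201 kg/m³
  sample V: σ_y = 67.30 MPa, ρ = 1289 kg/m³
  sample W: σ_y = 222.0 MPa, ρ = 8938 kg/m³
  sample P: σ_y = 779.0 MPa, ρ = 3273 kg/m³
  sample P: M = 25.9×10⁻³
  sample G: M = 12.9×10⁻³
  sample V: M = 12.8×10⁻³
  sample S: M = 11.7×10⁻³
  sample W: M = 4.10×10⁻³
  sample X: M = 3.77×10⁻³
Sample P ranks first.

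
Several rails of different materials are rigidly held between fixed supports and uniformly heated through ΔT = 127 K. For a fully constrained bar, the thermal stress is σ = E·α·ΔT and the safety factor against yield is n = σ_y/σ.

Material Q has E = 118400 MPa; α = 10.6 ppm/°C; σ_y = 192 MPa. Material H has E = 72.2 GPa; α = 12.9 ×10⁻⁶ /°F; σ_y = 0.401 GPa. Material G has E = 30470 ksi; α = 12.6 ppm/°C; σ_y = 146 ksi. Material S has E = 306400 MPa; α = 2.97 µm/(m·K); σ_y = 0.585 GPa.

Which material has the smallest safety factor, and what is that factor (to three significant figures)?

material Q, n = 1.20

In consistent units (E in GPa, α in ×10⁻⁶/K, σ_y in MPa):
  material Q: E = 118.4, α = 10.6, σ_y = 192.0 → σ = 159 MPa, n = 1.20
  material H: E = 72.20, α = 23.2, σ_y = 401.0 → σ = 213 MPa, n = 1.88
  material G: E = 210.1, α = 12.6, σ_y = 1007 → σ = 336 MPa, n = 2.99
  material S: E = 306.4, α = 2.97, σ_y = 585.0 → σ = 116 MPa, n = 5.06
Material Q has the lowest safety factor, n = 1.20.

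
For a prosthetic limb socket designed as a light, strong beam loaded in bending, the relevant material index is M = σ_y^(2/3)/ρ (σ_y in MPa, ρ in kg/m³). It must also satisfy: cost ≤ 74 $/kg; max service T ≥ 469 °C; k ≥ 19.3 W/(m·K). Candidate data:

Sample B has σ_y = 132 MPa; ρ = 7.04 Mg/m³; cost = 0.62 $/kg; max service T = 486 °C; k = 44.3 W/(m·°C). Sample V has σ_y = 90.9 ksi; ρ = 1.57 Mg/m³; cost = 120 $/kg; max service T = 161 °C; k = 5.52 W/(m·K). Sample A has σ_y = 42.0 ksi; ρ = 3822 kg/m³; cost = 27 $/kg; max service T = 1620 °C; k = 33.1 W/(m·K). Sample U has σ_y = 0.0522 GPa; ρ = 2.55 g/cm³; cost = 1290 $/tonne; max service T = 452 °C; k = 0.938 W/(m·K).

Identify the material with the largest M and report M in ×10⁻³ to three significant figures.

Screen on constraints: cost ≤ 74 $/kg; max service T ≥ 469 °C; k ≥ 19.3 W/(m·K). Survivors: sample B, sample A.
Normalizing units and computing the index:
  sample B: σ_y = 132.0 MPa, ρ = 7040 kg/m³
  sample A: σ_y = 289.6 MPa, ρ = 3822 kg/m³
  sample A: M = 11.5×10⁻³
  sample B: M = 3.68×10⁻³
Sample A has the largest M.

sample A, M = 11.5×10⁻³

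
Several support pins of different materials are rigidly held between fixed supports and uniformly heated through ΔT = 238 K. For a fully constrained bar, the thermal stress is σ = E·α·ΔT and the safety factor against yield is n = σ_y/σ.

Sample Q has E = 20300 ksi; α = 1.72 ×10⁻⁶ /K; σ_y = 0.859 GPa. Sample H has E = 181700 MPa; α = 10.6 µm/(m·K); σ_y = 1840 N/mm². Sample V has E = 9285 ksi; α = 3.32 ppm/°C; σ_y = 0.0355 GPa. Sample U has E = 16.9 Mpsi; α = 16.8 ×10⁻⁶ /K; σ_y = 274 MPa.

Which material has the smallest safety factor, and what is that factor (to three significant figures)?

sample U, n = 0.588

In consistent units (E in GPa, α in ×10⁻⁶/K, σ_y in MPa):
  sample Q: E = 140.0, α = 1.72, σ_y = 859.0 → σ = 57.3 MPa, n = 15.0
  sample H: E = 181.7, α = 10.6, σ_y = 1840 → σ = 458 MPa, n = 4.01
  sample V: E = 64.02, α = 3.32, σ_y = 35.50 → σ = 50.6 MPa, n = 0.702
  sample U: E = 116.5, α = 16.8, σ_y = 274.0 → σ = 466 MPa, n = 0.588
Smallest n: sample U with n = 0.588.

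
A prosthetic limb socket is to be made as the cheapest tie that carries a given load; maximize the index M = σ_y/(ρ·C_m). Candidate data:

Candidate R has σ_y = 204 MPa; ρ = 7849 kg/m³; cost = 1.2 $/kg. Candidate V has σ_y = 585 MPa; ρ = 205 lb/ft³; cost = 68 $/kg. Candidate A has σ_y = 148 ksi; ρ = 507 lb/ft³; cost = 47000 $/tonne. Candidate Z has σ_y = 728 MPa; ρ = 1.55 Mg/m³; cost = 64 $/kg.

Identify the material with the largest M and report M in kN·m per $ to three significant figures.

candidate R, M = 21.7 kN·m per $

Normalizing units and computing the index:
  candidate R: σ_y = 204.0 MPa, ρ = 7849 kg/m³, cost = 1.200 $/kg
  candidate V: σ_y = 585.0 MPa, ρ = 3284 kg/m³, cost = 68.00 $/kg
  candidate A: σ_y = 1020 MPa, ρ = 8121 kg/m³, cost = 47.00 $/kg
  candidate Z: σ_y = 728.0 MPa, ρ = 1550 kg/m³, cost = 64.00 $/kg
  candidate R: M = 21.7 kN·m per $
  candidate Z: M = 7.34 kN·m per $
  candidate A: M = 2.67 kN·m per $
  candidate V: M = 2.62 kN·m per $
The maximum is for candidate R.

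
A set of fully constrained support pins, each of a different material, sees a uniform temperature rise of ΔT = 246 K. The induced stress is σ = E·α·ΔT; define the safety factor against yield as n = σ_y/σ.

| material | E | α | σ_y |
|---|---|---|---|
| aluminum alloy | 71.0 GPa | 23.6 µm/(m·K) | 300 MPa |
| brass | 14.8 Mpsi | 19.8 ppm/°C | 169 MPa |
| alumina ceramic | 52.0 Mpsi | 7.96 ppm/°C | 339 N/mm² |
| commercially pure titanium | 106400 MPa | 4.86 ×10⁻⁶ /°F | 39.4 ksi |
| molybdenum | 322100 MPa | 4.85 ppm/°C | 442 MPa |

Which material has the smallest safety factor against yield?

brass

In consistent units (E in GPa, α in ×10⁻⁶/K, σ_y in MPa):
  aluminum alloy: E = 71.00, α = 23.6, σ_y = 300.0 → σ = 412 MPa, n = 0.728
  brass: E = 102.0, α = 19.8, σ_y = 169.0 → σ = 497 MPa, n = 0.340
  alumina ceramic: E = 358.5, α = 7.96, σ_y = 339.0 → σ = 702 MPa, n = 0.483
  commercially pure titanium: E = 106.4, α = 8.75, σ_y = 271.7 → σ = 229 MPa, n = 1.19
  molybdenum: E = 322.1, α = 4.85, σ_y = 442.0 → σ = 384 MPa, n = 1.15
Brass has the lowest safety factor, n = 0.340.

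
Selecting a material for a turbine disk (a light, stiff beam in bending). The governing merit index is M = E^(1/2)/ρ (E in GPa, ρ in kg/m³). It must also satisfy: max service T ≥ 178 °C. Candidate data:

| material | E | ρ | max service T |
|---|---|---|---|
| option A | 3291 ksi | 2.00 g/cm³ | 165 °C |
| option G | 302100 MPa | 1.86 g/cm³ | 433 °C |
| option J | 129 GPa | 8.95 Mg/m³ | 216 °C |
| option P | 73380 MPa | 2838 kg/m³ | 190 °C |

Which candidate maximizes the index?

option G

Screen on constraints: max service T ≥ 178 °C. Survivors: option G, option J, option P.
Putting every candidate on a common basis:
  option G: E = 302.1 GPa, ρ = 1860 kg/m³
  option J: E = 129.0 GPa, ρ = 8950 kg/m³
  option P: E = 73.38 GPa, ρ = 2838 kg/m³
  option G: M = 9.34×10⁻³
  option P: M = 3.02×10⁻³
  option J: M = 1.27×10⁻³
The maximum is for option G.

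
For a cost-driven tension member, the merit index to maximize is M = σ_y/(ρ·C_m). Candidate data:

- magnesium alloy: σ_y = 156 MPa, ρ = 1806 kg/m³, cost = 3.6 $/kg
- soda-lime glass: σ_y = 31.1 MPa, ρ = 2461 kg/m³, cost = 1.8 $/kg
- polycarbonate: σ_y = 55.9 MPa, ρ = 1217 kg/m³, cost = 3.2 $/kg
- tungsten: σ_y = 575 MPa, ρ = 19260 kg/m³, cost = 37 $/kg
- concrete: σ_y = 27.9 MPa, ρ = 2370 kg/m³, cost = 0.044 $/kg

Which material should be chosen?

Per-candidate index values:
  concrete: M = 268 kN·m per $
  magnesium alloy: M = 24.0 kN·m per $
  polycarbonate: M = 14.4 kN·m per $
  soda-lime glass: M = 7.02 kN·m per $
  tungsten: M = 0.807 kN·m per $
The maximum is for concrete.

concrete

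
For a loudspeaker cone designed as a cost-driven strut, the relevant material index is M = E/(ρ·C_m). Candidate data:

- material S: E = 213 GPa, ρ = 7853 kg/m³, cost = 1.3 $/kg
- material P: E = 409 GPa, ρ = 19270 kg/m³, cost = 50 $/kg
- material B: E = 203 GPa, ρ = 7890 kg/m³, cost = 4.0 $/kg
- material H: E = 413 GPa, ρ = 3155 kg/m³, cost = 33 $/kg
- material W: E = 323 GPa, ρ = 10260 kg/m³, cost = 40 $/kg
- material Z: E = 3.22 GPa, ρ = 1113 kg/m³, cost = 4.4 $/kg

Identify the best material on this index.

Evaluate M for each candidate:
  material S: M = 20.9 MN·m per $
  material B: M = 6.43 MN·m per $
  material H: M = 3.97 MN·m per $
  material W: M = 0.787 MN·m per $
  material Z: M = 0.658 MN·m per $
  material P: M = 0.424 MN·m per $
Material S has the largest M.

material S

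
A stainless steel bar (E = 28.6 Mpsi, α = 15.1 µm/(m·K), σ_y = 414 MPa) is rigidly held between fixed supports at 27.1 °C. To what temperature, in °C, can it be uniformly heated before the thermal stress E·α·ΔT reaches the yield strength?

E = 28.6 Mpsi = 197.2 GPa.
E·α·ΔT = 414.0 MPa ⇒ ΔT = 414.0 / (197.2×10³ × 15.1×10⁻⁶) = 139.0 K.
T = 27.1 + 139.0 = 166.1 °C.

166 °C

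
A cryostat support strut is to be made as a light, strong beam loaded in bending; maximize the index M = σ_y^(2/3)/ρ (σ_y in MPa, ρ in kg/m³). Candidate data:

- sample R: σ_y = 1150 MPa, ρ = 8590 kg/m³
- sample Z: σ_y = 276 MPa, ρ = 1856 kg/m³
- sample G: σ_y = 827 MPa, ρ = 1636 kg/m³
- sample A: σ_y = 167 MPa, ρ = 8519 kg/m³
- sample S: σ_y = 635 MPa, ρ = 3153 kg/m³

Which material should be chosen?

Computing M directly (units already consistent):
  sample G: M = 53.9×10⁻³
  sample S: M = 23.4×10⁻³
  sample Z: M = 22.8×10⁻³
  sample R: M = 12.8×10⁻³
  sample A: M = 3.56×10⁻³
Sample G has the largest M.

sample G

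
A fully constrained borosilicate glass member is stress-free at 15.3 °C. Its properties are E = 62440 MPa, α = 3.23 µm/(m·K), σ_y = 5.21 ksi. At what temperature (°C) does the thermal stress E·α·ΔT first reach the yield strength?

E = 62440 MPa = 62.44 GPa.
σ_y = 5.21 ksi = 35.92 MPa.
E·α·ΔT = 35.92 MPa ⇒ ΔT = 35.92 / (62.44×10³ × 3.23×10⁻⁶) = 178.1 K.
T = 15.3 + 178.1 = 193.4 °C.

193 °C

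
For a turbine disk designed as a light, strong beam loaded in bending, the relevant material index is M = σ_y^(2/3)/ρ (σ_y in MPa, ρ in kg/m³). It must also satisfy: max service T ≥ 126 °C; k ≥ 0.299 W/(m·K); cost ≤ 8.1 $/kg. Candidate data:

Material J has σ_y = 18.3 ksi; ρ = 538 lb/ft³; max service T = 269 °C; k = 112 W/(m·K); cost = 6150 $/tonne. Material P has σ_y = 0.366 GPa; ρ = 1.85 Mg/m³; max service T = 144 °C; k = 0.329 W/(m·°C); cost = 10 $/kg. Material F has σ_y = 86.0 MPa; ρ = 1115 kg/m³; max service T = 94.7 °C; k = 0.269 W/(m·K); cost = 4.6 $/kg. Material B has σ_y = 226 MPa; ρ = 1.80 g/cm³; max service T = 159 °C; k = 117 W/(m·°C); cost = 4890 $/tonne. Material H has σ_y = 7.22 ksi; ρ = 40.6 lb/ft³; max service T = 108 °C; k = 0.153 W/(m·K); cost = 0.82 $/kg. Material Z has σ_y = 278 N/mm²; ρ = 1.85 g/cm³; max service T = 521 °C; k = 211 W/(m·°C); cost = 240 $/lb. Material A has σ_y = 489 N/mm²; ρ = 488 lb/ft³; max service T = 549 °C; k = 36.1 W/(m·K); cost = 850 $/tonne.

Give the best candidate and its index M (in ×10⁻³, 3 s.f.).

Screen on constraints: max service T ≥ 126 °C; k ≥ 0.299 W/(m·K); cost ≤ 8.1 $/kg. Survivors: material J, material B, material A.
Convert each candidate to consistent units, then evaluate M:
  material J: σ_y = 126.2 MPa, ρ = 8618 kg/m³
  material B: σ_y = 226.0 MPa, ρ = 1800 kg/m³
  material A: σ_y = 489.0 MPa, ρ = 7817 kg/m³
  material B: M = 20.6×10⁻³
  material A: M = 7.94×10⁻³
  material J: M = 2.92×10⁻³
Highest index: material B.

material B, M = 20.6×10⁻³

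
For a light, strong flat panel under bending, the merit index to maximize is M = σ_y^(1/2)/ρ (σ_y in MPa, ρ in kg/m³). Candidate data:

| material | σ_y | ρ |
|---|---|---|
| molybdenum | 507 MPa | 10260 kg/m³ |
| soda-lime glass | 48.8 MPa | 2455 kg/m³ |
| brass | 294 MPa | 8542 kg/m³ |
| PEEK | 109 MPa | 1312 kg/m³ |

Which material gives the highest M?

Evaluate M for each candidate:
  PEEK: M = 7.96×10⁻³
  soda-lime glass: M = 2.85×10⁻³
  molybdenum: M = 2.19×10⁻³
  brass: M = 2.01×10⁻³
PEEK has the largest M.

PEEK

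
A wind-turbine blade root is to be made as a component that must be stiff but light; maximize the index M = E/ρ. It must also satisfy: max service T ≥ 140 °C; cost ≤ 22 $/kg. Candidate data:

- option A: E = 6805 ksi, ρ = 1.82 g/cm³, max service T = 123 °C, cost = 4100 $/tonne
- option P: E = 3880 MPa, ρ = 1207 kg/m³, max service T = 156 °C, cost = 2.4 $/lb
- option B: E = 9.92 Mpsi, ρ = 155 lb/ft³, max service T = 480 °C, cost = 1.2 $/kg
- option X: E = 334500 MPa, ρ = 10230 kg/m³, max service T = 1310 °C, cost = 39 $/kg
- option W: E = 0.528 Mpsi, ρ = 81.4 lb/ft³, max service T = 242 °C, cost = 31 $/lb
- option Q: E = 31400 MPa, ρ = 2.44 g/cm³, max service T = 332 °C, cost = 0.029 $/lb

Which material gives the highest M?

Screen on constraints: max service T ≥ 140 °C; cost ≤ 22 $/kg. Survivors: option P, option B, option Q.
Normalizing units and computing the index:
  option P: E = 3.880 GPa, ρ = 1207 kg/m³
  option B: E = 68.40 GPa, ρ = 2483 kg/m³
  option Q: E = 31.40 GPa, ρ = 2440 kg/m³
  option B: M = 27.5 MN·m/kg
  option Q: M = 12.9 MN·m/kg
  option P: M = 3.21 MN·m/kg
The maximum is for option B.

option B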